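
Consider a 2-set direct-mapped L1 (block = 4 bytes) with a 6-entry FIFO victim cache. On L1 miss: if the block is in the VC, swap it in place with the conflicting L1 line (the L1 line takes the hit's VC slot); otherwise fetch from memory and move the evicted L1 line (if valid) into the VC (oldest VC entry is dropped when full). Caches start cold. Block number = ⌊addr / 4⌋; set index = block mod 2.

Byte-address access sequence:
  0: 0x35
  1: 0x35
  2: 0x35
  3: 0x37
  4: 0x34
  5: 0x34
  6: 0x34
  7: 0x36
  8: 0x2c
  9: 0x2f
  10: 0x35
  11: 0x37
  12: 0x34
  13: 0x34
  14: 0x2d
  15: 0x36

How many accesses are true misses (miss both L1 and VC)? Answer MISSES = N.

MISSES = 2

0: 0x35 (blk 13, set 1) → MISS  vc=[]
1: 0x35 (blk 13, set 1) → L1-HIT  vc=[]
2: 0x35 (blk 13, set 1) → L1-HIT  vc=[]
3: 0x37 (blk 13, set 1) → L1-HIT  vc=[]
4: 0x34 (blk 13, set 1) → L1-HIT  vc=[]
5: 0x34 (blk 13, set 1) → L1-HIT  vc=[]
6: 0x34 (blk 13, set 1) → L1-HIT  vc=[]
7: 0x36 (blk 13, set 1) → L1-HIT  vc=[]
8: 0x2c (blk 11, set 1) → MISS  vc=[13]
9: 0x2f (blk 11, set 1) → L1-HIT  vc=[13]
10: 0x35 (blk 13, set 1) → VC-HIT  vc=[11]
11: 0x37 (blk 13, set 1) → L1-HIT  vc=[11]
12: 0x34 (blk 13, set 1) → L1-HIT  vc=[11]
13: 0x34 (blk 13, set 1) → L1-HIT  vc=[11]
14: 0x2d (blk 11, set 1) → VC-HIT  vc=[13]
15: 0x36 (blk 13, set 1) → VC-HIT  vc=[11]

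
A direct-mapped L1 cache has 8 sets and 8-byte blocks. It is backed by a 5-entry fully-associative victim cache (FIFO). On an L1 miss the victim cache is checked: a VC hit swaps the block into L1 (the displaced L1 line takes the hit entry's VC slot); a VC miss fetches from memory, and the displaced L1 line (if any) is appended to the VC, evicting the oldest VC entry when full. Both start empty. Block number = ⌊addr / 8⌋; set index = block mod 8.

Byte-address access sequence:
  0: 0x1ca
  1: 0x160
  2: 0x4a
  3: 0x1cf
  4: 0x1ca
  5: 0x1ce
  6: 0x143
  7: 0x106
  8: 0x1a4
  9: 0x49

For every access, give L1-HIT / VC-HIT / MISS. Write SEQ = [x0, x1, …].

SEQ = [MISS, MISS, MISS, VC-HIT, L1-HIT, L1-HIT, MISS, MISS, MISS, VC-HIT]

0: 0x1ca (blk 57, set 1) → MISS  vc=[]
1: 0x160 (blk 44, set 4) → MISS  vc=[]
2: 0x4a (blk 9, set 1) → MISS  vc=[57]
3: 0x1cf (blk 57, set 1) → VC-HIT  vc=[9]
4: 0x1ca (blk 57, set 1) → L1-HIT  vc=[9]
5: 0x1ce (blk 57, set 1) → L1-HIT  vc=[9]
6: 0x143 (blk 40, set 0) → MISS  vc=[9]
7: 0x106 (blk 32, set 0) → MISS  vc=[9, 40]
8: 0x1a4 (blk 52, set 4) → MISS  vc=[9, 40, 44]
9: 0x49 (blk 9, set 1) → VC-HIT  vc=[57, 40, 44]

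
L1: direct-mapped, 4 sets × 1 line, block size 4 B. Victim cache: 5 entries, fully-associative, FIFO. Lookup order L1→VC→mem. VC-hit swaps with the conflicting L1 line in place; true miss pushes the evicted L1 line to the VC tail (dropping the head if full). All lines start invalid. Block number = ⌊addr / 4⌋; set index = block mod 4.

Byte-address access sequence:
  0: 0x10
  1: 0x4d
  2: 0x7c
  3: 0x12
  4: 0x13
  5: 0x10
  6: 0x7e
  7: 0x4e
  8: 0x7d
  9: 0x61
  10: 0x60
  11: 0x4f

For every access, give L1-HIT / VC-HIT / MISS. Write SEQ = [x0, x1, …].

SEQ = [MISS, MISS, MISS, L1-HIT, L1-HIT, L1-HIT, L1-HIT, VC-HIT, VC-HIT, MISS, L1-HIT, VC-HIT]

#0 0x10→b4/s0 MISS; vc=[]
#1 0x4d→b19/s3 MISS; vc=[]
#2 0x7c→b31/s3 MISS; vc=[19]
#3 0x12→b4/s0 L1-HIT; vc=[19]
#4 0x13→b4/s0 L1-HIT; vc=[19]
#5 0x10→b4/s0 L1-HIT; vc=[19]
#6 0x7e→b31/s3 L1-HIT; vc=[19]
#7 0x4e→b19/s3 VC-HIT; vc=[31]
#8 0x7d→b31/s3 VC-HIT; vc=[19]
#9 0x61→b24/s0 MISS; vc=[19,4]
#10 0x60→b24/s0 L1-HIT; vc=[19,4]
#11 0x4f→b19/s3 VC-HIT; vc=[31,4]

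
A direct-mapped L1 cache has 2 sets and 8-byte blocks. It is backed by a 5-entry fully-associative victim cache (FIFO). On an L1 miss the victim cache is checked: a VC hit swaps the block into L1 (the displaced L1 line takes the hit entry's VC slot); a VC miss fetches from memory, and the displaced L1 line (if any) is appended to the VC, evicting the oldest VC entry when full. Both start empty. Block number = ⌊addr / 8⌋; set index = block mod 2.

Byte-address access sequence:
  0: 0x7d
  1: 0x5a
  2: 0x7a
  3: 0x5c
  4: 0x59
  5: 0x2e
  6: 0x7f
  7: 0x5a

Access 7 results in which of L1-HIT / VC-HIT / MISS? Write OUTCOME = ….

OUTCOME = VC-HIT

#0 0x7d→b15/s1 MISS; vc=[]
#1 0x5a→b11/s1 MISS; vc=[15]
#2 0x7a→b15/s1 VC-HIT; vc=[11]
#3 0x5c→b11/s1 VC-HIT; vc=[15]
#4 0x59→b11/s1 L1-HIT; vc=[15]
#5 0x2e→b5/s1 MISS; vc=[15,11]
#6 0x7f→b15/s1 VC-HIT; vc=[5,11]
#7 0x5a→b11/s1 VC-HIT; vc=[5,15]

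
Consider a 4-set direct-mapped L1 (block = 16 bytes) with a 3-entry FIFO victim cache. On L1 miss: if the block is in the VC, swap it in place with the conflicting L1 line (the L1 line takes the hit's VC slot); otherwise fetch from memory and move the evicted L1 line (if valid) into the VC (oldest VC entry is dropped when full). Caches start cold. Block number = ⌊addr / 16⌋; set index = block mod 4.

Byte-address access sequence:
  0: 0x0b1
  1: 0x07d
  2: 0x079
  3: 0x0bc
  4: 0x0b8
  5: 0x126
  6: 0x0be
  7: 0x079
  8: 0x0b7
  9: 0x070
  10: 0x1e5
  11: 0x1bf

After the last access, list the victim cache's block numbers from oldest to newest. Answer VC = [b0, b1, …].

#0 0xb1→b11/s3 MISS; vc=[]
#1 0x7d→b7/s3 MISS; vc=[11]
#2 0x79→b7/s3 L1-HIT; vc=[11]
#3 0xbc→b11/s3 VC-HIT; vc=[7]
#4 0xb8→b11/s3 L1-HIT; vc=[7]
#5 0x126→b18/s2 MISS; vc=[7]
#6 0xbe→b11/s3 L1-HIT; vc=[7]
#7 0x79→b7/s3 VC-HIT; vc=[11]
#8 0xb7→b11/s3 VC-HIT; vc=[7]
#9 0x70→b7/s3 VC-HIT; vc=[11]
#10 0x1e5→b30/s2 MISS; vc=[11,18]
#11 0x1bf→b27/s3 MISS; vc=[11,18,7]

VC = [11, 18, 7]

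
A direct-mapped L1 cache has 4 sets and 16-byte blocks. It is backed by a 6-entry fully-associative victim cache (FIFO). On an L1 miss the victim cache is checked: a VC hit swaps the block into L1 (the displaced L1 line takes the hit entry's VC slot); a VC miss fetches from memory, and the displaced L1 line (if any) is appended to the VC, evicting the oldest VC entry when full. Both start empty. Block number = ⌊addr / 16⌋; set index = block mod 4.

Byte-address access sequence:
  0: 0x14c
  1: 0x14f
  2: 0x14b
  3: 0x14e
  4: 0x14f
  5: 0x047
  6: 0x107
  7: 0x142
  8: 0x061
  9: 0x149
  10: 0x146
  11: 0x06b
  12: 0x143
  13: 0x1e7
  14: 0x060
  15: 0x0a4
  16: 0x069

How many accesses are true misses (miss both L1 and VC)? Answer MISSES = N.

#0 0x14c→b20/s0 MISS; vc=[]
#1 0x14f→b20/s0 L1-HIT; vc=[]
#2 0x14b→b20/s0 L1-HIT; vc=[]
#3 0x14e→b20/s0 L1-HIT; vc=[]
#4 0x14f→b20/s0 L1-HIT; vc=[]
#5 0x47→b4/s0 MISS; vc=[20]
#6 0x107→b16/s0 MISS; vc=[20,4]
#7 0x142→b20/s0 VC-HIT; vc=[16,4]
#8 0x61→b6/s2 MISS; vc=[16,4]
#9 0x149→b20/s0 L1-HIT; vc=[16,4]
#10 0x146→b20/s0 L1-HIT; vc=[16,4]
#11 0x6b→b6/s2 L1-HIT; vc=[16,4]
#12 0x143→b20/s0 L1-HIT; vc=[16,4]
#13 0x1e7→b30/s2 MISS; vc=[16,4,6]
#14 0x60→b6/s2 VC-HIT; vc=[16,4,30]
#15 0xa4→b10/s2 MISS; vc=[16,4,30,6]
#16 0x69→b6/s2 VC-HIT; vc=[16,4,30,10]

MISSES = 6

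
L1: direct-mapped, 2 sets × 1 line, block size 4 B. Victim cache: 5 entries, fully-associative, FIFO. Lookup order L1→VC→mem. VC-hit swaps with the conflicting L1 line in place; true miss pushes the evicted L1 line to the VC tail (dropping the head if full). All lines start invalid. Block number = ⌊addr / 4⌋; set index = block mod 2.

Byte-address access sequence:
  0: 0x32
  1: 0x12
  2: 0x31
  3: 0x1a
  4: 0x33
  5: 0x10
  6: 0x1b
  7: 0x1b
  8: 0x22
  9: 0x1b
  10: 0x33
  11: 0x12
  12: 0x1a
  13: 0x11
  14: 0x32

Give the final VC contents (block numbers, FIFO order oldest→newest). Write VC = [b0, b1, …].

#0 0x32→b12/s0 MISS; vc=[]
#1 0x12→b4/s0 MISS; vc=[12]
#2 0x31→b12/s0 VC-HIT; vc=[4]
#3 0x1a→b6/s0 MISS; vc=[4,12]
#4 0x33→b12/s0 VC-HIT; vc=[4,6]
#5 0x10→b4/s0 VC-HIT; vc=[12,6]
#6 0x1b→b6/s0 VC-HIT; vc=[12,4]
#7 0x1b→b6/s0 L1-HIT; vc=[12,4]
#8 0x22→b8/s0 MISS; vc=[12,4,6]
#9 0x1b→b6/s0 VC-HIT; vc=[12,4,8]
#10 0x33→b12/s0 VC-HIT; vc=[6,4,8]
#11 0x12→b4/s0 VC-HIT; vc=[6,12,8]
#12 0x1a→b6/s0 VC-HIT; vc=[4,12,8]
#13 0x11→b4/s0 VC-HIT; vc=[6,12,8]
#14 0x32→b12/s0 VC-HIT; vc=[6,4,8]

VC = [6, 4, 8]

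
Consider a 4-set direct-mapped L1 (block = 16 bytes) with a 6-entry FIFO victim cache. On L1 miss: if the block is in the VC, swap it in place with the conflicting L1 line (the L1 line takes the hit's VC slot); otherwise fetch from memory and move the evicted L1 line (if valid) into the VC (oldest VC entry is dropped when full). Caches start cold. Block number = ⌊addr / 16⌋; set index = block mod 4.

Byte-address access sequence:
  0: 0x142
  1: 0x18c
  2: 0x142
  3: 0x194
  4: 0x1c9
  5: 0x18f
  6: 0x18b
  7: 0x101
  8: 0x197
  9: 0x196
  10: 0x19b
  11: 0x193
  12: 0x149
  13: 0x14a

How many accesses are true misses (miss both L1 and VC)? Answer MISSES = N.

#0 0x142→b20/s0 MISS; vc=[]
#1 0x18c→b24/s0 MISS; vc=[20]
#2 0x142→b20/s0 VC-HIT; vc=[24]
#3 0x194→b25/s1 MISS; vc=[24]
#4 0x1c9→b28/s0 MISS; vc=[24,20]
#5 0x18f→b24/s0 VC-HIT; vc=[28,20]
#6 0x18b→b24/s0 L1-HIT; vc=[28,20]
#7 0x101→b16/s0 MISS; vc=[28,20,24]
#8 0x197→b25/s1 L1-HIT; vc=[28,20,24]
#9 0x196→b25/s1 L1-HIT; vc=[28,20,24]
#10 0x19b→b25/s1 L1-HIT; vc=[28,20,24]
#11 0x193→b25/s1 L1-HIT; vc=[28,20,24]
#12 0x149→b20/s0 VC-HIT; vc=[28,16,24]
#13 0x14a→b20/s0 L1-HIT; vc=[28,16,24]

MISSES = 5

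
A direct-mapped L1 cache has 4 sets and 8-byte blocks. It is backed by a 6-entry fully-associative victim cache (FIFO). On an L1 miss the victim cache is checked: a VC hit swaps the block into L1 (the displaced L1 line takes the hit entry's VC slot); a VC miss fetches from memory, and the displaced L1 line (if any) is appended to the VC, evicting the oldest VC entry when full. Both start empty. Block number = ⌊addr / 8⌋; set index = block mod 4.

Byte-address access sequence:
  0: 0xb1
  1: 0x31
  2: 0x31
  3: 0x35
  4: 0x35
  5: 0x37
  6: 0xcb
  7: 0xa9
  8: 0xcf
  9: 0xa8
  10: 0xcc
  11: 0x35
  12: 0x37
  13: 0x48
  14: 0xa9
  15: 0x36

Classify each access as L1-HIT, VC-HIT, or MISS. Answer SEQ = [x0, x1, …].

SEQ = [MISS, MISS, L1-HIT, L1-HIT, L1-HIT, L1-HIT, MISS, MISS, VC-HIT, VC-HIT, VC-HIT, L1-HIT, L1-HIT, MISS, VC-HIT, L1-HIT]

0: 0xb1 (blk 22, set 2) → MISS  vc=[]
1: 0x31 (blk 6, set 2) → MISS  vc=[22]
2: 0x31 (blk 6, set 2) → L1-HIT  vc=[22]
3: 0x35 (blk 6, set 2) → L1-HIT  vc=[22]
4: 0x35 (blk 6, set 2) → L1-HIT  vc=[22]
5: 0x37 (blk 6, set 2) → L1-HIT  vc=[22]
6: 0xcb (blk 25, set 1) → MISS  vc=[22]
7: 0xa9 (blk 21, set 1) → MISS  vc=[22, 25]
8: 0xcf (blk 25, set 1) → VC-HIT  vc=[22, 21]
9: 0xa8 (blk 21, set 1) → VC-HIT  vc=[22, 25]
10: 0xcc (blk 25, set 1) → VC-HIT  vc=[22, 21]
11: 0x35 (blk 6, set 2) → L1-HIT  vc=[22, 21]
12: 0x37 (blk 6, set 2) → L1-HIT  vc=[22, 21]
13: 0x48 (blk 9, set 1) → MISS  vc=[22, 21, 25]
14: 0xa9 (blk 21, set 1) → VC-HIT  vc=[22, 9, 25]
15: 0x36 (blk 6, set 2) → L1-HIT  vc=[22, 9, 25]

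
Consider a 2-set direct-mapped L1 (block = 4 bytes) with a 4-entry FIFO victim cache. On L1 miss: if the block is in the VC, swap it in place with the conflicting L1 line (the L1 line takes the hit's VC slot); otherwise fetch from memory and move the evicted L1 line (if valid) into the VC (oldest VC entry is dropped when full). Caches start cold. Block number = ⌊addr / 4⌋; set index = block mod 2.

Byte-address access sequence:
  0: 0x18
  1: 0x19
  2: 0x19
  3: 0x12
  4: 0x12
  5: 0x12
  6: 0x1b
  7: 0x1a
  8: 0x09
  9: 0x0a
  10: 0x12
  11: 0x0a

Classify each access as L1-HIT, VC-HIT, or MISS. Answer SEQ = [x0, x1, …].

SEQ = [MISS, L1-HIT, L1-HIT, MISS, L1-HIT, L1-HIT, VC-HIT, L1-HIT, MISS, L1-HIT, VC-HIT, VC-HIT]

0: 0x18 (blk 6, set 0) → MISS  vc=[]
1: 0x19 (blk 6, set 0) → L1-HIT  vc=[]
2: 0x19 (blk 6, set 0) → L1-HIT  vc=[]
3: 0x12 (blk 4, set 0) → MISS  vc=[6]
4: 0x12 (blk 4, set 0) → L1-HIT  vc=[6]
5: 0x12 (blk 4, set 0) → L1-HIT  vc=[6]
6: 0x1b (blk 6, set 0) → VC-HIT  vc=[4]
7: 0x1a (blk 6, set 0) → L1-HIT  vc=[4]
8: 0x9 (blk 2, set 0) → MISS  vc=[4, 6]
9: 0xa (blk 2, set 0) → L1-HIT  vc=[4, 6]
10: 0x12 (blk 4, set 0) → VC-HIT  vc=[2, 6]
11: 0xa (blk 2, set 0) → VC-HIT  vc=[4, 6]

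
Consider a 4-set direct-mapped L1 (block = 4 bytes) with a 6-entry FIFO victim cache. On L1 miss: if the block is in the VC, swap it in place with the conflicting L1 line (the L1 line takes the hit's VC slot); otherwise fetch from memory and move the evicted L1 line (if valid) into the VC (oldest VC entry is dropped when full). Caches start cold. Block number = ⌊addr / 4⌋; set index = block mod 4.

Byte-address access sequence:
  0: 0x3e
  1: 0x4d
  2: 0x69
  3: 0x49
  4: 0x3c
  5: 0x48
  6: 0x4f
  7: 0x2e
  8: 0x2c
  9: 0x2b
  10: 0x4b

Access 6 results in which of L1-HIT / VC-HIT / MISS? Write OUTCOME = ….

OUTCOME = VC-HIT

  [0] addr=0x3e blk=15 s=3: MISS | VC []
  [1] addr=0x4d blk=19 s=3: MISS | VC [15]
  [2] addr=0x69 blk=26 s=2: MISS | VC [15]
  [3] addr=0x49 blk=18 s=2: MISS | VC [15, 26]
  [4] addr=0x3c blk=15 s=3: VC-HIT | VC [19, 26]
  [5] addr=0x48 blk=18 s=2: L1-HIT | VC [19, 26]
  [6] addr=0x4f blk=19 s=3: VC-HIT | VC [15, 26]
  [7] addr=0x2e blk=11 s=3: MISS | VC [15, 26, 19]
  [8] addr=0x2c blk=11 s=3: L1-HIT | VC [15, 26, 19]
  [9] addr=0x2b blk=10 s=2: MISS | VC [15, 26, 19, 18]
  [10] addr=0x4b blk=18 s=2: VC-HIT | VC [15, 26, 19, 10]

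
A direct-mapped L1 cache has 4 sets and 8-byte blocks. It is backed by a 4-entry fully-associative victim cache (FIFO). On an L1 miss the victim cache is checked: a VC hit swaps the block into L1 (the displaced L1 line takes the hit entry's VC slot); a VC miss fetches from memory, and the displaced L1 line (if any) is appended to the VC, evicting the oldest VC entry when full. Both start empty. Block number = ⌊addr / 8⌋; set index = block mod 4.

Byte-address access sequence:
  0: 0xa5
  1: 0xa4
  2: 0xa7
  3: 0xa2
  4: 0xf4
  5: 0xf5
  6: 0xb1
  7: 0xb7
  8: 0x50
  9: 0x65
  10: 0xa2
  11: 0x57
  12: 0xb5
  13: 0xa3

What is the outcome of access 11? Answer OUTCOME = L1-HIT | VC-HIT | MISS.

#0 0xa5→b20/s0 MISS; vc=[]
#1 0xa4→b20/s0 L1-HIT; vc=[]
#2 0xa7→b20/s0 L1-HIT; vc=[]
#3 0xa2→b20/s0 L1-HIT; vc=[]
#4 0xf4→b30/s2 MISS; vc=[]
#5 0xf5→b30/s2 L1-HIT; vc=[]
#6 0xb1→b22/s2 MISS; vc=[30]
#7 0xb7→b22/s2 L1-HIT; vc=[30]
#8 0x50→b10/s2 MISS; vc=[30,22]
#9 0x65→b12/s0 MISS; vc=[30,22,20]
#10 0xa2→b20/s0 VC-HIT; vc=[30,22,12]
#11 0x57→b10/s2 L1-HIT; vc=[30,22,12]
#12 0xb5→b22/s2 VC-HIT; vc=[30,10,12]
#13 0xa3→b20/s0 L1-HIT; vc=[30,10,12]

OUTCOME = L1-HIT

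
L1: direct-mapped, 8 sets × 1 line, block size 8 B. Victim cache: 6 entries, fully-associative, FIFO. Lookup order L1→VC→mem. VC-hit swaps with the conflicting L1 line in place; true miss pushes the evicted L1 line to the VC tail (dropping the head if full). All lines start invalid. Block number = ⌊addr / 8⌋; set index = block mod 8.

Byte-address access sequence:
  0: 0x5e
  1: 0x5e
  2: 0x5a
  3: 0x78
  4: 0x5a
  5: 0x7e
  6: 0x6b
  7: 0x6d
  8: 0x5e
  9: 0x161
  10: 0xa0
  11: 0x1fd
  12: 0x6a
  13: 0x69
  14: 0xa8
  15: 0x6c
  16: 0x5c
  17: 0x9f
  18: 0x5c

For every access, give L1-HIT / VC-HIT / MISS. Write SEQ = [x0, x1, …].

SEQ = [MISS, L1-HIT, L1-HIT, MISS, L1-HIT, L1-HIT, MISS, L1-HIT, L1-HIT, MISS, MISS, MISS, L1-HIT, L1-HIT, MISS, VC-HIT, L1-HIT, MISS, VC-HIT]

0: 0x5e (blk 11, set 3) → MISS  vc=[]
1: 0x5e (blk 11, set 3) → L1-HIT  vc=[]
2: 0x5a (blk 11, set 3) → L1-HIT  vc=[]
3: 0x78 (blk 15, set 7) → MISS  vc=[]
4: 0x5a (blk 11, set 3) → L1-HIT  vc=[]
5: 0x7e (blk 15, set 7) → L1-HIT  vc=[]
6: 0x6b (blk 13, set 5) → MISS  vc=[]
7: 0x6d (blk 13, set 5) → L1-HIT  vc=[]
8: 0x5e (blk 11, set 3) → L1-HIT  vc=[]
9: 0x161 (blk 44, set 4) → MISS  vc=[]
10: 0xa0 (blk 20, set 4) → MISS  vc=[44]
11: 0x1fd (blk 63, set 7) → MISS  vc=[44, 15]
12: 0x6a (blk 13, set 5) → L1-HIT  vc=[44, 15]
13: 0x69 (blk 13, set 5) → L1-HIT  vc=[44, 15]
14: 0xa8 (blk 21, set 5) → MISS  vc=[44, 15, 13]
15: 0x6c (blk 13, set 5) → VC-HIT  vc=[44, 15, 21]
16: 0x5c (blk 11, set 3) → L1-HIT  vc=[44, 15, 21]
17: 0x9f (blk 19, set 3) → MISS  vc=[44, 15, 21, 11]
18: 0x5c (blk 11, set 3) → VC-HIT  vc=[44, 15, 21, 19]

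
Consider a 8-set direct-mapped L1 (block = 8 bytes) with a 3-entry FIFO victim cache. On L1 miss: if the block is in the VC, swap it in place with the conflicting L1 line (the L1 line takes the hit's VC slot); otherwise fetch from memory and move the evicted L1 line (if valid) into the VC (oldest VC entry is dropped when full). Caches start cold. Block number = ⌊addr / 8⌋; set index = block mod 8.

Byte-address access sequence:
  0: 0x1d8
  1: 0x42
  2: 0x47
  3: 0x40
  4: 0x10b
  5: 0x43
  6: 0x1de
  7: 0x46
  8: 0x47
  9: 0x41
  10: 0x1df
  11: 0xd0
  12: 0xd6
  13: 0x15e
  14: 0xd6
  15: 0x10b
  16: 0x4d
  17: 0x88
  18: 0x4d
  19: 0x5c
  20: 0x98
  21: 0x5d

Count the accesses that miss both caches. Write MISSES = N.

MISSES = 9

0: 0x1d8 (blk 59, set 3) → MISS  vc=[]
1: 0x42 (blk 8, set 0) → MISS  vc=[]
2: 0x47 (blk 8, set 0) → L1-HIT  vc=[]
3: 0x40 (blk 8, set 0) → L1-HIT  vc=[]
4: 0x10b (blk 33, set 1) → MISS  vc=[]
5: 0x43 (blk 8, set 0) → L1-HIT  vc=[]
6: 0x1de (blk 59, set 3) → L1-HIT  vc=[]
7: 0x46 (blk 8, set 0) → L1-HIT  vc=[]
8: 0x47 (blk 8, set 0) → L1-HIT  vc=[]
9: 0x41 (blk 8, set 0) → L1-HIT  vc=[]
10: 0x1df (blk 59, set 3) → L1-HIT  vc=[]
11: 0xd0 (blk 26, set 2) → MISS  vc=[]
12: 0xd6 (blk 26, set 2) → L1-HIT  vc=[]
13: 0x15e (blk 43, set 3) → MISS  vc=[59]
14: 0xd6 (blk 26, set 2) → L1-HIT  vc=[59]
15: 0x10b (blk 33, set 1) → L1-HIT  vc=[59]
16: 0x4d (blk 9, set 1) → MISS  vc=[59, 33]
17: 0x88 (blk 17, set 1) → MISS  vc=[59, 33, 9]
18: 0x4d (blk 9, set 1) → VC-HIT  vc=[59, 33, 17]
19: 0x5c (blk 11, set 3) → MISS  vc=[33, 17, 43]
20: 0x98 (blk 19, set 3) → MISS  vc=[17, 43, 11]
21: 0x5d (blk 11, set 3) → VC-HIT  vc=[17, 43, 19]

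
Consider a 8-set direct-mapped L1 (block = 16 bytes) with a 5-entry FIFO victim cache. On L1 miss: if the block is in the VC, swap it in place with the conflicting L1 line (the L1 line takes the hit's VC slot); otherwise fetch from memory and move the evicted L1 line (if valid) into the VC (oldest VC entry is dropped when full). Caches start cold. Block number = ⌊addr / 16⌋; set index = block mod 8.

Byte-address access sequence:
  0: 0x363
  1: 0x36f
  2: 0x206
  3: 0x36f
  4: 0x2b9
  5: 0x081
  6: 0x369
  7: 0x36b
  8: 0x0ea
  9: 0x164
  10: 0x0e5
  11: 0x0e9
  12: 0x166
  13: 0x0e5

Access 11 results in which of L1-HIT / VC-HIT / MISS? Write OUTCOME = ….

OUTCOME = L1-HIT

#0 0x363→b54/s6 MISS; vc=[]
#1 0x36f→b54/s6 L1-HIT; vc=[]
#2 0x206→b32/s0 MISS; vc=[]
#3 0x36f→b54/s6 L1-HIT; vc=[]
#4 0x2b9→b43/s3 MISS; vc=[]
#5 0x81→b8/s0 MISS; vc=[32]
#6 0x369→b54/s6 L1-HIT; vc=[32]
#7 0x36b→b54/s6 L1-HIT; vc=[32]
#8 0xea→b14/s6 MISS; vc=[32,54]
#9 0x164→b22/s6 MISS; vc=[32,54,14]
#10 0xe5→b14/s6 VC-HIT; vc=[32,54,22]
#11 0xe9→b14/s6 L1-HIT; vc=[32,54,22]
#12 0x166→b22/s6 VC-HIT; vc=[32,54,14]
#13 0xe5→b14/s6 VC-HIT; vc=[32,54,22]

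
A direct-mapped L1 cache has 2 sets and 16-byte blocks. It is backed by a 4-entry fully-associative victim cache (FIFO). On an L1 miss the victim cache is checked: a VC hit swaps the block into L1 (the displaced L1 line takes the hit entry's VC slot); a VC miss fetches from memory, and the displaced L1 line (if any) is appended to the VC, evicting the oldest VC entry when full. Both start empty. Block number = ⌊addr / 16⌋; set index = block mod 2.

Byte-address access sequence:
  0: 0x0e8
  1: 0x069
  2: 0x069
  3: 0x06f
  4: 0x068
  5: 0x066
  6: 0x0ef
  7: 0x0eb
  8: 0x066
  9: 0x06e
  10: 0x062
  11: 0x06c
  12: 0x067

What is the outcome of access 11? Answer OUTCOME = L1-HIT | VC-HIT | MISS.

OUTCOME = L1-HIT

0: 0xe8 (blk 14, set 0) → MISS  vc=[]
1: 0x69 (blk 6, set 0) → MISS  vc=[14]
2: 0x69 (blk 6, set 0) → L1-HIT  vc=[14]
3: 0x6f (blk 6, set 0) → L1-HIT  vc=[14]
4: 0x68 (blk 6, set 0) → L1-HIT  vc=[14]
5: 0x66 (blk 6, set 0) → L1-HIT  vc=[14]
6: 0xef (blk 14, set 0) → VC-HIT  vc=[6]
7: 0xeb (blk 14, set 0) → L1-HIT  vc=[6]
8: 0x66 (blk 6, set 0) → VC-HIT  vc=[14]
9: 0x6e (blk 6, set 0) → L1-HIT  vc=[14]
10: 0x62 (blk 6, set 0) → L1-HIT  vc=[14]
11: 0x6c (blk 6, set 0) → L1-HIT  vc=[14]
12: 0x67 (blk 6, set 0) → L1-HIT  vc=[14]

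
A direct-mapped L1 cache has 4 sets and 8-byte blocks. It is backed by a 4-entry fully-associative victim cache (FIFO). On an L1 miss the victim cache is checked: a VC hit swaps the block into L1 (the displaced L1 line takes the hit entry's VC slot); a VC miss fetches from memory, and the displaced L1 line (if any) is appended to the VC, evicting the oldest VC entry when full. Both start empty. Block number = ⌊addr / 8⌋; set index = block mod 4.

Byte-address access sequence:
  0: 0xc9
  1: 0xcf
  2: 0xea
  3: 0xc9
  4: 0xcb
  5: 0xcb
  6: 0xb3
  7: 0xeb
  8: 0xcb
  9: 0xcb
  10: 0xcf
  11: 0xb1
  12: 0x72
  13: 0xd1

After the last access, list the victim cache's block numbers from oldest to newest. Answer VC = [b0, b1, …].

  [0] addr=0xc9 blk=25 s=1: MISS | VC []
  [1] addr=0xcf blk=25 s=1: L1-HIT | VC []
  [2] addr=0xea blk=29 s=1: MISS | VC [25]
  [3] addr=0xc9 blk=25 s=1: VC-HIT | VC [29]
  [4] addr=0xcb blk=25 s=1: L1-HIT | VC [29]
  [5] addr=0xcb blk=25 s=1: L1-HIT | VC [29]
  [6] addr=0xb3 blk=22 s=2: MISS | VC [29]
  [7] addr=0xeb blk=29 s=1: VC-HIT | VC [25]
  [8] addr=0xcb blk=25 s=1: VC-HIT | VC [29]
  [9] addr=0xcb blk=25 s=1: L1-HIT | VC [29]
  [10] addr=0xcf blk=25 s=1: L1-HIT | VC [29]
  [11] addr=0xb1 blk=22 s=2: L1-HIT | VC [29]
  [12] addr=0x72 blk=14 s=2: MISS | VC [29, 22]
  [13] addr=0xd1 blk=26 s=2: MISS | VC [29, 22, 14]

VC = [29, 22, 14]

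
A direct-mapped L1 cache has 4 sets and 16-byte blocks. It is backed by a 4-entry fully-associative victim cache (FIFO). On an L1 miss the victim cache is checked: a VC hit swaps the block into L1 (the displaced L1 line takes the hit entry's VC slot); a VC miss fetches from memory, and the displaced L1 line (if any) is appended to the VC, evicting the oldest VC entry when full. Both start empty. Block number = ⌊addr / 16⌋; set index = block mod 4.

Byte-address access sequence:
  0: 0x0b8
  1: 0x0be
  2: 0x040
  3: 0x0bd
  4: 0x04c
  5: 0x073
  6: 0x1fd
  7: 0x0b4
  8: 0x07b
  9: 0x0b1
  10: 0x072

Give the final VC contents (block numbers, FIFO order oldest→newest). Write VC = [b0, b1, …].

VC = [31, 11]

0: 0xb8 (blk 11, set 3) → MISS  vc=[]
1: 0xbe (blk 11, set 3) → L1-HIT  vc=[]
2: 0x40 (blk 4, set 0) → MISS  vc=[]
3: 0xbd (blk 11, set 3) → L1-HIT  vc=[]
4: 0x4c (blk 4, set 0) → L1-HIT  vc=[]
5: 0x73 (blk 7, set 3) → MISS  vc=[11]
6: 0x1fd (blk 31, set 3) → MISS  vc=[11, 7]
7: 0xb4 (blk 11, set 3) → VC-HIT  vc=[31, 7]
8: 0x7b (blk 7, set 3) → VC-HIT  vc=[31, 11]
9: 0xb1 (blk 11, set 3) → VC-HIT  vc=[31, 7]
10: 0x72 (blk 7, set 3) → VC-HIT  vc=[31, 11]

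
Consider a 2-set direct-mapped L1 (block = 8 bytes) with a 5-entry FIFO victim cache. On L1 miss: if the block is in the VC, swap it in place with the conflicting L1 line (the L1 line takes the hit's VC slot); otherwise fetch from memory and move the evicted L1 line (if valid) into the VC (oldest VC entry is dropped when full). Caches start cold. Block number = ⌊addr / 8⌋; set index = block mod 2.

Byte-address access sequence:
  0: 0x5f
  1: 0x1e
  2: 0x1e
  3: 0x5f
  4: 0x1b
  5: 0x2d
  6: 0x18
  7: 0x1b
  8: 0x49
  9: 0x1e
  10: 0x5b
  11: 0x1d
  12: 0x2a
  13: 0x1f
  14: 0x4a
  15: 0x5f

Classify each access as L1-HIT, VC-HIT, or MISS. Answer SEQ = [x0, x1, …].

SEQ = [MISS, MISS, L1-HIT, VC-HIT, VC-HIT, MISS, VC-HIT, L1-HIT, MISS, VC-HIT, VC-HIT, VC-HIT, VC-HIT, VC-HIT, VC-HIT, VC-HIT]

  [0] addr=0x5f blk=11 s=1: MISS | VC []
  [1] addr=0x1e blk=3 s=1: MISS | VC [11]
  [2] addr=0x1e blk=3 s=1: L1-HIT | VC [11]
  [3] addr=0x5f blk=11 s=1: VC-HIT | VC [3]
  [4] addr=0x1b blk=3 s=1: VC-HIT | VC [11]
  [5] addr=0x2d blk=5 s=1: MISS | VC [11, 3]
  [6] addr=0x18 blk=3 s=1: VC-HIT | VC [11, 5]
  [7] addr=0x1b blk=3 s=1: L1-HIT | VC [11, 5]
  [8] addr=0x49 blk=9 s=1: MISS | VC [11, 5, 3]
  [9] addr=0x1e blk=3 s=1: VC-HIT | VC [11, 5, 9]
  [10] addr=0x5b blk=11 s=1: VC-HIT | VC [3, 5, 9]
  [11] addr=0x1d blk=3 s=1: VC-HIT | VC [11, 5, 9]
  [12] addr=0x2a blk=5 s=1: VC-HIT | VC [11, 3, 9]
  [13] addr=0x1f blk=3 s=1: VC-HIT | VC [11, 5, 9]
  [14] addr=0x4a blk=9 s=1: VC-HIT | VC [11, 5, 3]
  [15] addr=0x5f blk=11 s=1: VC-HIT | VC [9, 5, 3]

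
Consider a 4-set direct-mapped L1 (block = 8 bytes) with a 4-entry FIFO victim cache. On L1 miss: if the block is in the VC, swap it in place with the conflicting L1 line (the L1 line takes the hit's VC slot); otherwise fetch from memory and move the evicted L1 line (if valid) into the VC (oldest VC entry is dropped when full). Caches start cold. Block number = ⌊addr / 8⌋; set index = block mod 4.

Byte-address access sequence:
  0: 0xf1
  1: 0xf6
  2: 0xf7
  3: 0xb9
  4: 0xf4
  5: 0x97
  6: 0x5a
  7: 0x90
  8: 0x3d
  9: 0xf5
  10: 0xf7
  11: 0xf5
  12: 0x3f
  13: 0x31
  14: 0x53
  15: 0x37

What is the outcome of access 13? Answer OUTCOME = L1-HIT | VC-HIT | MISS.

OUTCOME = MISS

0: 0xf1 (blk 30, set 2) → MISS  vc=[]
1: 0xf6 (blk 30, set 2) → L1-HIT  vc=[]
2: 0xf7 (blk 30, set 2) → L1-HIT  vc=[]
3: 0xb9 (blk 23, set 3) → MISS  vc=[]
4: 0xf4 (blk 30, set 2) → L1-HIT  vc=[]
5: 0x97 (blk 18, set 2) → MISS  vc=[30]
6: 0x5a (blk 11, set 3) → MISS  vc=[30, 23]
7: 0x90 (blk 18, set 2) → L1-HIT  vc=[30, 23]
8: 0x3d (blk 7, set 3) → MISS  vc=[30, 23, 11]
9: 0xf5 (blk 30, set 2) → VC-HIT  vc=[18, 23, 11]
10: 0xf7 (blk 30, set 2) → L1-HIT  vc=[18, 23, 11]
11: 0xf5 (blk 30, set 2) → L1-HIT  vc=[18, 23, 11]
12: 0x3f (blk 7, set 3) → L1-HIT  vc=[18, 23, 11]
13: 0x31 (blk 6, set 2) → MISS  vc=[18, 23, 11, 30]
14: 0x53 (blk 10, set 2) → MISS  vc=[23, 11, 30, 6]
15: 0x37 (blk 6, set 2) → VC-HIT  vc=[23, 11, 30, 10]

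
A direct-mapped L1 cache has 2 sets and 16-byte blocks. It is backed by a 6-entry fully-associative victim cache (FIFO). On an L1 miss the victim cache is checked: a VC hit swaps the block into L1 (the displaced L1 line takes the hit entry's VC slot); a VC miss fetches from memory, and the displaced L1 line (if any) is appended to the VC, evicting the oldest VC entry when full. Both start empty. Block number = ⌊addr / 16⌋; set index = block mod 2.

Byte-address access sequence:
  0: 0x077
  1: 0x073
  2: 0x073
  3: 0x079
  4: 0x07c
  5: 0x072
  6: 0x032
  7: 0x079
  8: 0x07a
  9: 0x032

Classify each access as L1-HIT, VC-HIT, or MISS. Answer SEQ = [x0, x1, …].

SEQ = [MISS, L1-HIT, L1-HIT, L1-HIT, L1-HIT, L1-HIT, MISS, VC-HIT, L1-HIT, VC-HIT]

  [0] addr=0x77 blk=7 s=1: MISS | VC []
  [1] addr=0x73 blk=7 s=1: L1-HIT | VC []
  [2] addr=0x73 blk=7 s=1: L1-HIT | VC []
  [3] addr=0x79 blk=7 s=1: L1-HIT | VC []
  [4] addr=0x7c blk=7 s=1: L1-HIT | VC []
  [5] addr=0x72 blk=7 s=1: L1-HIT | VC []
  [6] addr=0x32 blk=3 s=1: MISS | VC [7]
  [7] addr=0x79 blk=7 s=1: VC-HIT | VC [3]
  [8] addr=0x7a blk=7 s=1: L1-HIT | VC [3]
  [9] addr=0x32 blk=3 s=1: VC-HIT | VC [7]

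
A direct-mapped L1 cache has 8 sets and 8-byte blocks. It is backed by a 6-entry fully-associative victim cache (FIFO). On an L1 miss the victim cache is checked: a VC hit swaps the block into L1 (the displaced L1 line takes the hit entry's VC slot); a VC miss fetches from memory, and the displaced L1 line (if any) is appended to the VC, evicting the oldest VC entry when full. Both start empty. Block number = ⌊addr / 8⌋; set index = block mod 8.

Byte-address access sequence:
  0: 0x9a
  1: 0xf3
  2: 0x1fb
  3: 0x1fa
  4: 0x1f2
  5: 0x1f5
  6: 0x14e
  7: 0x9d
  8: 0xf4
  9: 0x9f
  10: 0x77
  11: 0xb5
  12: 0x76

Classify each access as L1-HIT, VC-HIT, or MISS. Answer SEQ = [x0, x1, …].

SEQ = [MISS, MISS, MISS, L1-HIT, MISS, L1-HIT, MISS, L1-HIT, VC-HIT, L1-HIT, MISS, MISS, VC-HIT]

  [0] addr=0x9a blk=19 s=3: MISS | VC []
  [1] addr=0xf3 blk=30 s=6: MISS | VC []
  [2] addr=0x1fb blk=63 s=7: MISS | VC []
  [3] addr=0x1fa blk=63 s=7: L1-HIT | VC []
  [4] addr=0x1f2 blk=62 s=6: MISS | VC [30]
  [5] addr=0x1f5 blk=62 s=6: L1-HIT | VC [30]
  [6] addr=0x14e blk=41 s=1: MISS | VC [30]
  [7] addr=0x9d blk=19 s=3: L1-HIT | VC [30]
  [8] addr=0xf4 blk=30 s=6: VC-HIT | VC [62]
  [9] addr=0x9f blk=19 s=3: L1-HIT | VC [62]
  [10] addr=0x77 blk=14 s=6: MISS | VC [62, 30]
  [11] addr=0xb5 blk=22 s=6: MISS | VC [62, 30, 14]
  [12] addr=0x76 blk=14 s=6: VC-HIT | VC [62, 30, 22]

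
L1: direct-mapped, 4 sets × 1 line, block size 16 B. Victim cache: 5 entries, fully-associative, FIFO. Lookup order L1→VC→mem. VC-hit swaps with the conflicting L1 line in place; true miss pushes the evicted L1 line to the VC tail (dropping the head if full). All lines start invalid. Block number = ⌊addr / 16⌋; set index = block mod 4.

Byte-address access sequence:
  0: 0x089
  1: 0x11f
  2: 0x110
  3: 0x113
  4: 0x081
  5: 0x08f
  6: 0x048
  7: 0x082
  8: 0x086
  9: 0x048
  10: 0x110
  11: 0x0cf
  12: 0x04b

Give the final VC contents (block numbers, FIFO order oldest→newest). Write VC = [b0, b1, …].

0: 0x89 (blk 8, set 0) → MISS  vc=[]
1: 0x11f (blk 17, set 1) → MISS  vc=[]
2: 0x110 (blk 17, set 1) → L1-HIT  vc=[]
3: 0x113 (blk 17, set 1) → L1-HIT  vc=[]
4: 0x81 (blk 8, set 0) → L1-HIT  vc=[]
5: 0x8f (blk 8, set 0) → L1-HIT  vc=[]
6: 0x48 (blk 4, set 0) → MISS  vc=[8]
7: 0x82 (blk 8, set 0) → VC-HIT  vc=[4]
8: 0x86 (blk 8, set 0) → L1-HIT  vc=[4]
9: 0x48 (blk 4, set 0) → VC-HIT  vc=[8]
10: 0x110 (blk 17, set 1) → L1-HIT  vc=[8]
11: 0xcf (blk 12, set 0) → MISS  vc=[8, 4]
12: 0x4b (blk 4, set 0) → VC-HIT  vc=[8, 12]

VC = [8, 12]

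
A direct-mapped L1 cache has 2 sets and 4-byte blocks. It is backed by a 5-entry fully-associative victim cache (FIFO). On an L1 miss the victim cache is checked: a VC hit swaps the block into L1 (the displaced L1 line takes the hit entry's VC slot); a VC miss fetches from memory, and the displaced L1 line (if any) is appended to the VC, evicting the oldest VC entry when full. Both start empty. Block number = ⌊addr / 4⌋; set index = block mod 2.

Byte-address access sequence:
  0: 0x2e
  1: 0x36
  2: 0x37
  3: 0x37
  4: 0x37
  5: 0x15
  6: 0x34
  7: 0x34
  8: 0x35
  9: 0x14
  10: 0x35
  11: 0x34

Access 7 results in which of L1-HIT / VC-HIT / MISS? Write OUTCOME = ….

  [0] addr=0x2e blk=11 s=1: MISS | VC []
  [1] addr=0x36 blk=13 s=1: MISS | VC [11]
  [2] addr=0x37 blk=13 s=1: L1-HIT | VC [11]
  [3] addr=0x37 blk=13 s=1: L1-HIT | VC [11]
  [4] addr=0x37 blk=13 s=1: L1-HIT | VC [11]
  [5] addr=0x15 blk=5 s=1: MISS | VC [11, 13]
  [6] addr=0x34 blk=13 s=1: VC-HIT | VC [11, 5]
  [7] addr=0x34 blk=13 s=1: L1-HIT | VC [11, 5]
  [8] addr=0x35 blk=13 s=1: L1-HIT | VC [11, 5]
  [9] addr=0x14 blk=5 s=1: VC-HIT | VC [11, 13]
  [10] addr=0x35 blk=13 s=1: VC-HIT | VC [11, 5]
  [11] addr=0x34 blk=13 s=1: L1-HIT | VC [11, 5]

OUTCOME = L1-HIT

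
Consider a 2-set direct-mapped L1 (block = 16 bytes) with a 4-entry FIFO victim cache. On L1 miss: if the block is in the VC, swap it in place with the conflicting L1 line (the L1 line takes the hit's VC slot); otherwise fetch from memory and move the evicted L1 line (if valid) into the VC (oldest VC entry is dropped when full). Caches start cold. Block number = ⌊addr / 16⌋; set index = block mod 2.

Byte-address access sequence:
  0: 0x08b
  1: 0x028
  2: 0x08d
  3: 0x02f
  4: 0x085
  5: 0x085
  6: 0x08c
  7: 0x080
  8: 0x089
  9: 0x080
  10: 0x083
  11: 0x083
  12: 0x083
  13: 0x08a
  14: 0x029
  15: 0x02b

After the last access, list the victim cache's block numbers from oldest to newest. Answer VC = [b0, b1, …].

VC = [8]

0: 0x8b (blk 8, set 0) → MISS  vc=[]
1: 0x28 (blk 2, set 0) → MISS  vc=[8]
2: 0x8d (blk 8, set 0) → VC-HIT  vc=[2]
3: 0x2f (blk 2, set 0) → VC-HIT  vc=[8]
4: 0x85 (blk 8, set 0) → VC-HIT  vc=[2]
5: 0x85 (blk 8, set 0) → L1-HIT  vc=[2]
6: 0x8c (blk 8, set 0) → L1-HIT  vc=[2]
7: 0x80 (blk 8, set 0) → L1-HIT  vc=[2]
8: 0x89 (blk 8, set 0) → L1-HIT  vc=[2]
9: 0x80 (blk 8, set 0) → L1-HIT  vc=[2]
10: 0x83 (blk 8, set 0) → L1-HIT  vc=[2]
11: 0x83 (blk 8, set 0) → L1-HIT  vc=[2]
12: 0x83 (blk 8, set 0) → L1-HIT  vc=[2]
13: 0x8a (blk 8, set 0) → L1-HIT  vc=[2]
14: 0x29 (blk 2, set 0) → VC-HIT  vc=[8]
15: 0x2b (blk 2, set 0) → L1-HIT  vc=[8]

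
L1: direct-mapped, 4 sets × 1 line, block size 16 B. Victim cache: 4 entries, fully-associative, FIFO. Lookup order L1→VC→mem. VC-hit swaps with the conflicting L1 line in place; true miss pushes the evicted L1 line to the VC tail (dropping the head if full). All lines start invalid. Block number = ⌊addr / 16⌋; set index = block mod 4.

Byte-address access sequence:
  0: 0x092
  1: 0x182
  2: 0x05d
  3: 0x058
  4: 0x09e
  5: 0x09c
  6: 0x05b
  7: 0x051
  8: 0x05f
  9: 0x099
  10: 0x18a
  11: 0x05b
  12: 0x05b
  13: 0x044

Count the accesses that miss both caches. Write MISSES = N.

#0 0x92→b9/s1 MISS; vc=[]
#1 0x182→b24/s0 MISS; vc=[]
#2 0x5d→b5/s1 MISS; vc=[9]
#3 0x58→b5/s1 L1-HIT; vc=[9]
#4 0x9e→b9/s1 VC-HIT; vc=[5]
#5 0x9c→b9/s1 L1-HIT; vc=[5]
#6 0x5b→b5/s1 VC-HIT; vc=[9]
#7 0x51→b5/s1 L1-HIT; vc=[9]
#8 0x5f→b5/s1 L1-HIT; vc=[9]
#9 0x99→b9/s1 VC-HIT; vc=[5]
#10 0x18a→b24/s0 L1-HIT; vc=[5]
#11 0x5b→b5/s1 VC-HIT; vc=[9]
#12 0x5b→b5/s1 L1-HIT; vc=[9]
#13 0x44→b4/s0 MISS; vc=[9,24]

MISSES = 4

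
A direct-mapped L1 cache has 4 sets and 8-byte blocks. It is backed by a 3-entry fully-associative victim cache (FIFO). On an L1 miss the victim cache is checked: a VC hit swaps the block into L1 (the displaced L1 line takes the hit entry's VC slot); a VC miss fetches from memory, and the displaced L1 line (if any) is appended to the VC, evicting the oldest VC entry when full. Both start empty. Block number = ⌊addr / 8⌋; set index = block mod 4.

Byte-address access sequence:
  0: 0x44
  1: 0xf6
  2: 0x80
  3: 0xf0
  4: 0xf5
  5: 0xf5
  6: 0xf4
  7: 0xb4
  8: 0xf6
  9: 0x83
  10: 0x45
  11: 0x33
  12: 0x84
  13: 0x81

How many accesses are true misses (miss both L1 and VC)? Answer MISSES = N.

MISSES = 5

0: 0x44 (blk 8, set 0) → MISS  vc=[]
1: 0xf6 (blk 30, set 2) → MISS  vc=[]
2: 0x80 (blk 16, set 0) → MISS  vc=[8]
3: 0xf0 (blk 30, set 2) → L1-HIT  vc=[8]
4: 0xf5 (blk 30, set 2) → L1-HIT  vc=[8]
5: 0xf5 (blk 30, set 2) → L1-HIT  vc=[8]
6: 0xf4 (blk 30, set 2) → L1-HIT  vc=[8]
7: 0xb4 (blk 22, set 2) → MISS  vc=[8, 30]
8: 0xf6 (blk 30, set 2) → VC-HIT  vc=[8, 22]
9: 0x83 (blk 16, set 0) → L1-HIT  vc=[8, 22]
10: 0x45 (blk 8, set 0) → VC-HIT  vc=[16, 22]
11: 0x33 (blk 6, set 2) → MISS  vc=[16, 22, 30]
12: 0x84 (blk 16, set 0) → VC-HIT  vc=[8, 22, 30]
13: 0x81 (blk 16, set 0) → L1-HIT  vc=[8, 22, 30]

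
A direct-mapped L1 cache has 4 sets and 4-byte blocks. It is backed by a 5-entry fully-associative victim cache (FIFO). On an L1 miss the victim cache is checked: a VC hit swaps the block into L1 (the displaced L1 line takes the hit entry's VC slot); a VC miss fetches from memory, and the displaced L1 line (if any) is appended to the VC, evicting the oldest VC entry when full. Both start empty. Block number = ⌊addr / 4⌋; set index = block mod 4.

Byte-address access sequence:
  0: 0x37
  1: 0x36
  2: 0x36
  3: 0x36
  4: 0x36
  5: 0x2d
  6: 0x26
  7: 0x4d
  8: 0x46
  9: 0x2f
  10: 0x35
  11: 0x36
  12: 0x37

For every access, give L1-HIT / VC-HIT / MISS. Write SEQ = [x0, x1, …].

#0 0x37→b13/s1 MISS; vc=[]
#1 0x36→b13/s1 L1-HIT; vc=[]
#2 0x36→b13/s1 L1-HIT; vc=[]
#3 0x36→b13/s1 L1-HIT; vc=[]
#4 0x36→b13/s1 L1-HIT; vc=[]
#5 0x2d→b11/s3 MISS; vc=[]
#6 0x26→b9/s1 MISS; vc=[13]
#7 0x4d→b19/s3 MISS; vc=[13,11]
#8 0x46→b17/s1 MISS; vc=[13,11,9]
#9 0x2f→b11/s3 VC-HIT; vc=[13,19,9]
#10 0x35→b13/s1 VC-HIT; vc=[17,19,9]
#11 0x36→b13/s1 L1-HIT; vc=[17,19,9]
#12 0x37→b13/s1 L1-HIT; vc=[17,19,9]

SEQ = [MISS, L1-HIT, L1-HIT, L1-HIT, L1-HIT, MISS, MISS, MISS, MISS, VC-HIT, VC-HIT, L1-HIT, L1-HIT]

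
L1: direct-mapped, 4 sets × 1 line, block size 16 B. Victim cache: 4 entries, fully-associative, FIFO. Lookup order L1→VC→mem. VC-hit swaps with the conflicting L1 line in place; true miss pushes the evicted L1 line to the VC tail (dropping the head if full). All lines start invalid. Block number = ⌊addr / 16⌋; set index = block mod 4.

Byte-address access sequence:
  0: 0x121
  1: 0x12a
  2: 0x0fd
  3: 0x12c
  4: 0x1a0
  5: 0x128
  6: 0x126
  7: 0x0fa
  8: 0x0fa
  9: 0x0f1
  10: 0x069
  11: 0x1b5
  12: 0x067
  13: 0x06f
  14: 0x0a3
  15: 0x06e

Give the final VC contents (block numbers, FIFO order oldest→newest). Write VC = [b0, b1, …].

0: 0x121 (blk 18, set 2) → MISS  vc=[]
1: 0x12a (blk 18, set 2) → L1-HIT  vc=[]
2: 0xfd (blk 15, set 3) → MISS  vc=[]
3: 0x12c (blk 18, set 2) → L1-HIT  vc=[]
4: 0x1a0 (blk 26, set 2) → MISS  vc=[18]
5: 0x128 (blk 18, set 2) → VC-HIT  vc=[26]
6: 0x126 (blk 18, set 2) → L1-HIT  vc=[26]
7: 0xfa (blk 15, set 3) → L1-HIT  vc=[26]
8: 0xfa (blk 15, set 3) → L1-HIT  vc=[26]
9: 0xf1 (blk 15, set 3) → L1-HIT  vc=[26]
10: 0x69 (blk 6, set 2) → MISS  vc=[26, 18]
11: 0x1b5 (blk 27, set 3) → MISS  vc=[26, 18, 15]
12: 0x67 (blk 6, set 2) → L1-HIT  vc=[26, 18, 15]
13: 0x6f (blk 6, set 2) → L1-HIT  vc=[26, 18, 15]
14: 0xa3 (blk 10, set 2) → MISS  vc=[26, 18, 15, 6]
15: 0x6e (blk 6, set 2) → VC-HIT  vc=[26, 18, 15, 10]

VC = [26, 18, 15, 10]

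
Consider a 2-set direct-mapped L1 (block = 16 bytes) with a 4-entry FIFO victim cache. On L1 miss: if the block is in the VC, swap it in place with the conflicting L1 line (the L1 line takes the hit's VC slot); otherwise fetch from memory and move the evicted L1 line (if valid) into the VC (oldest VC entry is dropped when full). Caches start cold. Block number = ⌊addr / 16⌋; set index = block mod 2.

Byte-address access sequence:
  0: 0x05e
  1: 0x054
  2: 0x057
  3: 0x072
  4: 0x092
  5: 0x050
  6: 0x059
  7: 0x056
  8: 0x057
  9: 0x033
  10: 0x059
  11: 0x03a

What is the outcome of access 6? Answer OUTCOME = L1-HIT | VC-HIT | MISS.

0: 0x5e (blk 5, set 1) → MISS  vc=[]
1: 0x54 (blk 5, set 1) → L1-HIT  vc=[]
2: 0x57 (blk 5, set 1) → L1-HIT  vc=[]
3: 0x72 (blk 7, set 1) → MISS  vc=[5]
4: 0x92 (blk 9, set 1) → MISS  vc=[5, 7]
5: 0x50 (blk 5, set 1) → VC-HIT  vc=[9, 7]
6: 0x59 (blk 5, set 1) → L1-HIT  vc=[9, 7]
7: 0x56 (blk 5, set 1) → L1-HIT  vc=[9, 7]
8: 0x57 (blk 5, set 1) → L1-HIT  vc=[9, 7]
9: 0x33 (blk 3, set 1) → MISS  vc=[9, 7, 5]
10: 0x59 (blk 5, set 1) → VC-HIT  vc=[9, 7, 3]
11: 0x3a (blk 3, set 1) → VC-HIT  vc=[9, 7, 5]

OUTCOME = L1-HIT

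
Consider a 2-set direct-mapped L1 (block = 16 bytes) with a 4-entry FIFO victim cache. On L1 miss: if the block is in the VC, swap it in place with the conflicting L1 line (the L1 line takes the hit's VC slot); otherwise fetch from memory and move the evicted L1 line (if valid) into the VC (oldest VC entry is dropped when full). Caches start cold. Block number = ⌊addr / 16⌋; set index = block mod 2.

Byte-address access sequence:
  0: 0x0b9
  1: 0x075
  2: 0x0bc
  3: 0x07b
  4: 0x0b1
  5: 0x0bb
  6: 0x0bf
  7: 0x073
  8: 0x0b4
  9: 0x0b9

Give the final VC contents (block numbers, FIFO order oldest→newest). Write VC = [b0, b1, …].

VC = [7]

  [0] addr=0xb9 blk=11 s=1: MISS | VC []
  [1] addr=0x75 blk=7 s=1: MISS | VC [11]
  [2] addr=0xbc blk=11 s=1: VC-HIT | VC [7]
  [3] addr=0x7b blk=7 s=1: VC-HIT | VC [11]
  [4] addr=0xb1 blk=11 s=1: VC-HIT | VC [7]
  [5] addr=0xbb blk=11 s=1: L1-HIT | VC [7]
  [6] addr=0xbf blk=11 s=1: L1-HIT | VC [7]
  [7] addr=0x73 blk=7 s=1: VC-HIT | VC [11]
  [8] addr=0xb4 blk=11 s=1: VC-HIT | VC [7]
  [9] addr=0xb9 blk=11 s=1: L1-HIT | VC [7]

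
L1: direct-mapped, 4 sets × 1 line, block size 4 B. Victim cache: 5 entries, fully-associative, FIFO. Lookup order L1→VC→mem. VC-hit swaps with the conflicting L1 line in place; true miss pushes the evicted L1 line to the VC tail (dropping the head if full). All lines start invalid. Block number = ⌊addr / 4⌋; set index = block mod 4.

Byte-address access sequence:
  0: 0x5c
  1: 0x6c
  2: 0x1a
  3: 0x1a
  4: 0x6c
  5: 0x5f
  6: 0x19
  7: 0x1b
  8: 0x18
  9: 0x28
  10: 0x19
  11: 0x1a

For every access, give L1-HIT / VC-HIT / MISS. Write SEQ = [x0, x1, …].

SEQ = [MISS, MISS, MISS, L1-HIT, L1-HIT, VC-HIT, L1-HIT, L1-HIT, L1-HIT, MISS, VC-HIT, L1-HIT]

0: 0x5c (blk 23, set 3) → MISS  vc=[]
1: 0x6c (blk 27, set 3) → MISS  vc=[23]
2: 0x1a (blk 6, set 2) → MISS  vc=[23]
3: 0x1a (blk 6, set 2) → L1-HIT  vc=[23]
4: 0x6c (blk 27, set 3) → L1-HIT  vc=[23]
5: 0x5f (blk 23, set 3) → VC-HIT  vc=[27]
6: 0x19 (blk 6, set 2) → L1-HIT  vc=[27]
7: 0x1b (blk 6, set 2) → L1-HIT  vc=[27]
8: 0x18 (blk 6, set 2) → L1-HIT  vc=[27]
9: 0x28 (blk 10, set 2) → MISS  vc=[27, 6]
10: 0x19 (blk 6, set 2) → VC-HIT  vc=[27, 10]
11: 0x1a (blk 6, set 2) → L1-HIT  vc=[27, 10]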